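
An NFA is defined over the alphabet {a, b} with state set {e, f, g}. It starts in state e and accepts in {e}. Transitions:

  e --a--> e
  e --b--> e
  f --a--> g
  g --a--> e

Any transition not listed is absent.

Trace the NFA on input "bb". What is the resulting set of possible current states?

{e}

Start in {e}.
Read 'b': {e} → {e}.
Read 'b': {e} → {e}.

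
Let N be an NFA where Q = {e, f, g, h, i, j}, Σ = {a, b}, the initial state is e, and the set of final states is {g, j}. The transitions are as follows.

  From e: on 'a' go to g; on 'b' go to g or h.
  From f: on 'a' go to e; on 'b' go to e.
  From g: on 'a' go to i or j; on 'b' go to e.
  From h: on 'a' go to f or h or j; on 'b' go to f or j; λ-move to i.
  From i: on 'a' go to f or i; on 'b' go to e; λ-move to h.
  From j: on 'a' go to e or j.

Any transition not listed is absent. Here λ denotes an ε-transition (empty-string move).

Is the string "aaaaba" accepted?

Start in {e}.
Read 'a': e→{g}; now {g}.
Read 'a': g→{i, j}; union {i, j}; ε-closure = {h, i, j}.
Read 'a': h→{f, h, j}, i→{f, i}, j→{e, j}; now {e, f, h, i, j}.
Read 'a': e→{g}, f→{e}, h→{f, h, j}, i→{f, i}, j→{e, j}; now {e, f, g, h, i, j}.
Read 'b': e→{g, h}, f→{e}, g→{e}, h→{f, j}, i→{e}, j→∅; union {e, f, g, h, j}; ε-closure = {e, f, g, h, i, j}.
Read 'a': e→{g}, f→{e}, g→{i, j}, h→{f, h, j}, i→{f, i}, j→{e, j}; now {e, f, g, h, i, j}.
The final set {e, f, g, h, i, j} contains the accepting states g, j.

Yes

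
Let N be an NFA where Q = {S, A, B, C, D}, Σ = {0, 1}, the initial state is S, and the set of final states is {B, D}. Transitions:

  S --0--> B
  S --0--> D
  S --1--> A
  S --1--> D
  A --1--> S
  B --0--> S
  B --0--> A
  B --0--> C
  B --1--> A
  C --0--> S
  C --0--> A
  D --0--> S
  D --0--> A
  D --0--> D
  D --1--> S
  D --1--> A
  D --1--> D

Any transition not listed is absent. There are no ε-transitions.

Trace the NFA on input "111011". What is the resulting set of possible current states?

{S, A, D}

Start in {S}.
Read '1': S→{A, D}; now {A, D}.
Read '1': A→{S}, D→{S, A, D}; now {S, A, D}.
Read '1': S→{A, D}, A→{S}, D→{S, A, D}; now {S, A, D}.
Read '0': S→{B, D}, A→∅, D→{S, A, D}; now {S, A, B, D}.
Read '1': S→{A, D}, A→{S}, B→{A}, D→{S, A, D}; now {S, A, D}.
Read '1': S→{A, D}, A→{S}, D→{S, A, D}; now {S, A, D}.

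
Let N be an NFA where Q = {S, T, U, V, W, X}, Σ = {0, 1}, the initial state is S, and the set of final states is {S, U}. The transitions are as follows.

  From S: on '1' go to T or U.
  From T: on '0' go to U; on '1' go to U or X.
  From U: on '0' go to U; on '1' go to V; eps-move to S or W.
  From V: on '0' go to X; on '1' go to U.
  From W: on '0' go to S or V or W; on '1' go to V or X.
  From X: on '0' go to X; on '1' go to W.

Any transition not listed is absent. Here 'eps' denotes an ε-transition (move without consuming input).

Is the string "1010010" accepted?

Yes

Start in {S}.
Read '1': S→{T, U}; union {T, U}; ε-closure = {S, T, U, W}.
Read '0': S→∅, T→{U}, U→{U}, W→{S, V, W}; now {S, U, V, W}.
Read '1': S→{T, U}, U→{V}, V→{U}, W→{V, X}; union {T, U, V, X}; ε-closure = {S, T, U, V, W, X}.
Read '0': S→∅, T→{U}, U→{U}, V→{X}, W→{S, V, W}, X→{X}; now {S, U, V, W, X}.
Read '0': S→∅, U→{U}, V→{X}, W→{S, V, W}, X→{X}; now {S, U, V, W, X}.
Read '1': S→{T, U}, U→{V}, V→{U}, W→{V, X}, X→{W}; union {T, U, V, W, X}; ε-closure = {S, T, U, V, W, X}.
Read '0': S→∅, T→{U}, U→{U}, V→{X}, W→{S, V, W}, X→{X}; now {S, U, V, W, X}.
The final set {S, U, V, W, X} contains the accepting states S, U.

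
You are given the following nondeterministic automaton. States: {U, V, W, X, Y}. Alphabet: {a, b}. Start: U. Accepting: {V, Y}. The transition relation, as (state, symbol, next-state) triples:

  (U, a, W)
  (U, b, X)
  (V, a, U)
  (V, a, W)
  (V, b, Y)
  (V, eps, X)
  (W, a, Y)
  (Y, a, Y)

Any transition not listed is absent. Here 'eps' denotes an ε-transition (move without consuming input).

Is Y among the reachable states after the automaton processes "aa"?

Start in {U}.
Read 'a': U→{W}; now {W}.
Read 'a': W→{Y}; now {Y}.
State Y is in {Y}.

Yes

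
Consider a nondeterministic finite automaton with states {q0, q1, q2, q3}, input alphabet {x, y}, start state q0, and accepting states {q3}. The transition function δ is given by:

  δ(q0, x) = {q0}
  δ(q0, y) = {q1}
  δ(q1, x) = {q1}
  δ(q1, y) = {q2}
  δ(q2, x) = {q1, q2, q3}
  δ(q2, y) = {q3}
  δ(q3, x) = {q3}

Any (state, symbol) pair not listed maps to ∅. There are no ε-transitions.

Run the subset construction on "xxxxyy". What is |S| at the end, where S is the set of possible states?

1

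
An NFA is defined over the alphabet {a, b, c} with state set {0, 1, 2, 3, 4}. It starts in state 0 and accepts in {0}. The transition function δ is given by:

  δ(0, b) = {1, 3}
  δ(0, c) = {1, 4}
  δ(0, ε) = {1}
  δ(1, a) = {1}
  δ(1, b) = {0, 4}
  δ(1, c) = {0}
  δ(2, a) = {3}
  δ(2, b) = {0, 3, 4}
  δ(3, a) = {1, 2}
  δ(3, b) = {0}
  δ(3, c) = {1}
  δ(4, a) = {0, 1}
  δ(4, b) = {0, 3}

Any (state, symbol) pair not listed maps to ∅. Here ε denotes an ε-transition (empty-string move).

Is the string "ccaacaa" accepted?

No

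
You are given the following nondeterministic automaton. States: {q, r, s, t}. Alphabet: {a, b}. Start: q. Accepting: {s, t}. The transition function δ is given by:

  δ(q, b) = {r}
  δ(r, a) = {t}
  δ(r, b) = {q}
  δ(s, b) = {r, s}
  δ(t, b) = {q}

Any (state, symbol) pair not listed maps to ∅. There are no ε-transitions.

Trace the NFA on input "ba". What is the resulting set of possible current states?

Start in {q}.
Read 'b': {q} → {r}.
Read 'a': {r} → {t}.

{t}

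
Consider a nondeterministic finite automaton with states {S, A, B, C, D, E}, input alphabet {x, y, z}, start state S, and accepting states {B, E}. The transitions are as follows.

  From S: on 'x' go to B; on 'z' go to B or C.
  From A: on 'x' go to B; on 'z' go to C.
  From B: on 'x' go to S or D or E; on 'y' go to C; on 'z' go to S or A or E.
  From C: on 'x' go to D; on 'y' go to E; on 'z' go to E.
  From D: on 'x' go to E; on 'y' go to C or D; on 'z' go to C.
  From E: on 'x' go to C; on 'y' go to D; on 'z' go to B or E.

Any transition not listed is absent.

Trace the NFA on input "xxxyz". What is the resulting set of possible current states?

{B, C, E}

Start in {S}.
Read 'x': {S} → {B}.
Read 'x': {B} → {S, D, E}.
Read 'x': {S, D, E} → {B, C, E}.
Read 'y': {B, C, E} → {C, D, E}.
Read 'z': {C, D, E} → {B, C, E}.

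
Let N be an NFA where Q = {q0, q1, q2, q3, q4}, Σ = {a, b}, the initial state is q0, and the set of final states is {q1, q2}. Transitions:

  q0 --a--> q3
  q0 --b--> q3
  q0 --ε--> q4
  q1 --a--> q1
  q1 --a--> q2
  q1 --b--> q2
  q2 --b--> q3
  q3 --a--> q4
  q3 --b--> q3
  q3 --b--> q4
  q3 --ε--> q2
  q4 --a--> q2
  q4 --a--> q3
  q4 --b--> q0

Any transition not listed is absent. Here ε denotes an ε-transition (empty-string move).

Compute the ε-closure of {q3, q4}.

Begin with {q3, q4}.
ε-move q3 → q2; add q2.

{q2, q3, q4}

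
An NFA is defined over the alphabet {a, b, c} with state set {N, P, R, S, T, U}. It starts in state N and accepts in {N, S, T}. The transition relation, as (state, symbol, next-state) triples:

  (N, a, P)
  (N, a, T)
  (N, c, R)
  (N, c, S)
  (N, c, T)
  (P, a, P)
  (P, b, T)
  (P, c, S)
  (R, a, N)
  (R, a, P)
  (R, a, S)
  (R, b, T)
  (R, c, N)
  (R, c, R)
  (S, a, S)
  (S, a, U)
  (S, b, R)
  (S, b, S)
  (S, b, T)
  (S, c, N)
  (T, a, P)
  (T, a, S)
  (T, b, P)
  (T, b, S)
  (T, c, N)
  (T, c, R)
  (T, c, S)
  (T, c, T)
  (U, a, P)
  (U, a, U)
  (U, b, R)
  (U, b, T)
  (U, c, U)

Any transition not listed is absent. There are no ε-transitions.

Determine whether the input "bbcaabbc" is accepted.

Start in {N}.
Read 'b': N→∅; now ∅.
The set is empty and remains empty for the remaining 7 symbols.
The final set ∅ contains no accepting state.

No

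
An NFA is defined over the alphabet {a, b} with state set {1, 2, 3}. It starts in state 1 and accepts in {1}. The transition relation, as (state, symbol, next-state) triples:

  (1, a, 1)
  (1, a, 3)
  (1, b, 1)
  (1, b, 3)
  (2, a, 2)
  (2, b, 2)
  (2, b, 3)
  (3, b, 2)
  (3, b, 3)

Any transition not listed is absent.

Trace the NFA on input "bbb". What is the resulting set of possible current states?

Start in {1}.
Read 'b': 1→{1, 3}; now {1, 3}.
Read 'b': 1→{1, 3}, 3→{2, 3}; now {1, 2, 3}.
Read 'b': 1→{1, 3}, 2→{2, 3}, 3→{2, 3}; now {1, 2, 3}.

{1, 2, 3}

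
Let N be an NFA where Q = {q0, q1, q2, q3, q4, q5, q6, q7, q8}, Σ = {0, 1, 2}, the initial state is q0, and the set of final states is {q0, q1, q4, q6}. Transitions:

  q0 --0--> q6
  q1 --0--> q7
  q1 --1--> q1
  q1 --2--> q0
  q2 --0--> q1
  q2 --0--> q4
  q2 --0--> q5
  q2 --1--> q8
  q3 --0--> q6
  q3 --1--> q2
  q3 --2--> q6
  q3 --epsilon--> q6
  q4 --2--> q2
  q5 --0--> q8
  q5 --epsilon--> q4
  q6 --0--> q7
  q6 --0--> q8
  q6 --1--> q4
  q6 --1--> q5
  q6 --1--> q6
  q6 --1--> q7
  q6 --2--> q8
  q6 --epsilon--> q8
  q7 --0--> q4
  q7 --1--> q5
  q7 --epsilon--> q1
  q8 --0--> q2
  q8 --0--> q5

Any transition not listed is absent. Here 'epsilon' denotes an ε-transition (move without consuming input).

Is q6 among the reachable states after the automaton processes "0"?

Start in {q0}.
Read '0': q0→{q6}; union {q6}; ε-closure = {q6, q8}.
State q6 is in {q6, q8}.

Yes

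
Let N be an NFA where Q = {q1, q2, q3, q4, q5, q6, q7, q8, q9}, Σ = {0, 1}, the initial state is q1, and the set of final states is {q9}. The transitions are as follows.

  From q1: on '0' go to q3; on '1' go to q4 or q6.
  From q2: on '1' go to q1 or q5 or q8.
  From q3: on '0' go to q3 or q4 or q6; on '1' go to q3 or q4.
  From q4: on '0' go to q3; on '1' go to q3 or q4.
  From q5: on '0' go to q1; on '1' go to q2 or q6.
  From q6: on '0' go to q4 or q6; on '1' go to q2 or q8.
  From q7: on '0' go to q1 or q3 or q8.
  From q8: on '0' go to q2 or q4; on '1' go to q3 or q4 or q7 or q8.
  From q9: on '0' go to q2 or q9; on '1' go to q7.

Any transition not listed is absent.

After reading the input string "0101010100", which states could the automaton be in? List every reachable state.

Start in {q1}.
Read '0': q1→{q3}; now {q3}.
Read '1': q3→{q3, q4}; now {q3, q4}.
Read '0': q3→{q3, q4, q6}, q4→{q3}; now {q3, q4, q6}.
Read '1': q3→{q3, q4}, q4→{q3, q4}, q6→{q2, q8}; now {q2, q3, q4, q8}.
Read '0': q2→∅, q3→{q3, q4, q6}, q4→{q3}, q8→{q2, q4}; now {q2, q3, q4, q6}.
Read '1': q2→{q1, q5, q8}, q3→{q3, q4}, q4→{q3, q4}, q6→{q2, q8}; now {q1, q2, q3, q4, q5, q8}.
Read '0': q1→{q3}, q2→∅, q3→{q3, q4, q6}, q4→{q3}, q5→{q1}, q8→{q2, q4}; now {q1, q2, q3, q4, q6}.
Read '1': q1→{q4, q6}, q2→{q1, q5, q8}, q3→{q3, q4}, q4→{q3, q4}, q6→{q2, q8}; now {q1, q2, q3, q4, q5, q6, q8}.
Read '0': q1→{q3}, q2→∅, q3→{q3, q4, q6}, q4→{q3}, q5→{q1}, q6→{q4, q6}, q8→{q2, q4}; now {q1, q2, q3, q4, q6}.
Read '0': q1→{q3}, q2→∅, q3→{q3, q4, q6}, q4→{q3}, q6→{q4, q6}; now {q3, q4, q6}.

{q3, q4, q6}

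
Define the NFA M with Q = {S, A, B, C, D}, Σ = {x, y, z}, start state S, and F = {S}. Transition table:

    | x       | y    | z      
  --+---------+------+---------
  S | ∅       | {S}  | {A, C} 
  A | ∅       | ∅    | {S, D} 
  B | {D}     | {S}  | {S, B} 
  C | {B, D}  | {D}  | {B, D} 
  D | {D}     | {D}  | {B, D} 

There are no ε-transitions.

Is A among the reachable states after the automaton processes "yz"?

Yes

Start in {S}.
Read 'y': {S} → {S}.
Read 'z': {S} → {A, C}.
State A is in {A, C}.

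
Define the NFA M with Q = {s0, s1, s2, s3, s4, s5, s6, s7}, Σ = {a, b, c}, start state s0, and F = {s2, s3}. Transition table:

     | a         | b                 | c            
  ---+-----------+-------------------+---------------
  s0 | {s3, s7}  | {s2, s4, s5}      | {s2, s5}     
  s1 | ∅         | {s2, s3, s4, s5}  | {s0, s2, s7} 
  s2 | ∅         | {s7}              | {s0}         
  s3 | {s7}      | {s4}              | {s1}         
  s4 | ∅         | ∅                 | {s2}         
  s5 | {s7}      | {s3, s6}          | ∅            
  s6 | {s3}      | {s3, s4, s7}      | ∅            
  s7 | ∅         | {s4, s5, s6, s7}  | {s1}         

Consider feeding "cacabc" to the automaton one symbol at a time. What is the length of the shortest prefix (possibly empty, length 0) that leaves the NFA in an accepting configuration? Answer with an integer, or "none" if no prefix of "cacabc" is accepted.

Start in {s0}.
Read 'c': {s0} → {s2, s5}.
None of the earlier sets intersect F, but {s2, s5} does.

1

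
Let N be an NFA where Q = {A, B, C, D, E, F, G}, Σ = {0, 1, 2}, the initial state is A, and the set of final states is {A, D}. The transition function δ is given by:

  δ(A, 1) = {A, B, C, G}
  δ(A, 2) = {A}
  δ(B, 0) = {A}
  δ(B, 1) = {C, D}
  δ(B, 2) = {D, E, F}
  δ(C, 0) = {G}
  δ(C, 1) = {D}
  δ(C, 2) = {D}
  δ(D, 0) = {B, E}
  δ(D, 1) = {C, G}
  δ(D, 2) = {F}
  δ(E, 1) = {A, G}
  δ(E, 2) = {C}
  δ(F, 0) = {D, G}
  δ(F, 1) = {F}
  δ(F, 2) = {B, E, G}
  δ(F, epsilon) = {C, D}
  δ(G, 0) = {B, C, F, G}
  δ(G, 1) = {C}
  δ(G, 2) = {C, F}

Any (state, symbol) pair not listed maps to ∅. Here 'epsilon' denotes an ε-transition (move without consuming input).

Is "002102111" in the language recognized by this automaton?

No

Start in {A}.
Read '0': {A} → ∅.
The set is empty and remains empty for the remaining 8 symbols.
The final set ∅ contains no accepting state.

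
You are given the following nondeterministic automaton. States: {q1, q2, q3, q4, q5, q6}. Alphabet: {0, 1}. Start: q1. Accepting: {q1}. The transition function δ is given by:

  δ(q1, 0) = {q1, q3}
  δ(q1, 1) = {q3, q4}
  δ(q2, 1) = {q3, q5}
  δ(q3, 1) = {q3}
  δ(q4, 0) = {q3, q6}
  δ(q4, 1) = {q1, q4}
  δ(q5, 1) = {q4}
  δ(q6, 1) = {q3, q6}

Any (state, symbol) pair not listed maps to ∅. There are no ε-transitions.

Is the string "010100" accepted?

No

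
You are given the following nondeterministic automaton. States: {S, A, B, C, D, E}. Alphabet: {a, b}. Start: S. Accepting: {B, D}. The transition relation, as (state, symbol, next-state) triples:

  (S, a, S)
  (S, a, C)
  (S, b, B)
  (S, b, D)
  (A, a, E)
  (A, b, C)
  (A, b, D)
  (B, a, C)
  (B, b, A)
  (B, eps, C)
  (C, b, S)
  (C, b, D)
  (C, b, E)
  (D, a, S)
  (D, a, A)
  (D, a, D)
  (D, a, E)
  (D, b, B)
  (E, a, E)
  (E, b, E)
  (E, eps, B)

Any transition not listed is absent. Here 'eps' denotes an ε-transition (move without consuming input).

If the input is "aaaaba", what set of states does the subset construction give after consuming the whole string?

{S, A, B, C, D, E}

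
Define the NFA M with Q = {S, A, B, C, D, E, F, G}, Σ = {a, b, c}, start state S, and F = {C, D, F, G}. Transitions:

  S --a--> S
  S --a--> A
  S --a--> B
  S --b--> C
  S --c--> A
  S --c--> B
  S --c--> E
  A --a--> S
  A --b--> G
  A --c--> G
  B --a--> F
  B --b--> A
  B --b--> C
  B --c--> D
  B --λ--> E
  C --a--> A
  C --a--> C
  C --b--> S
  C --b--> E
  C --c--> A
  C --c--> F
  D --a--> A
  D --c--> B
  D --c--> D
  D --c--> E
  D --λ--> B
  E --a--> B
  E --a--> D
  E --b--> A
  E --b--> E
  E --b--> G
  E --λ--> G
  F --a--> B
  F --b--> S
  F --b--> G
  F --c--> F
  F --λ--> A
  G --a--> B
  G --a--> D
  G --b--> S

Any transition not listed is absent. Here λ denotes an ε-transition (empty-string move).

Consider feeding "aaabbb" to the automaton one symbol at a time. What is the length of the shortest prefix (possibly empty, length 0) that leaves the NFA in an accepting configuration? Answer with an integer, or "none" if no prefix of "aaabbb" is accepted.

1

Start in {S}.
Read 'a': S→{S, A, B}; union {S, A, B}; ε-closure = {S, A, B, E, G}.
None of the earlier sets intersect F, but {S, A, B, E, G} does.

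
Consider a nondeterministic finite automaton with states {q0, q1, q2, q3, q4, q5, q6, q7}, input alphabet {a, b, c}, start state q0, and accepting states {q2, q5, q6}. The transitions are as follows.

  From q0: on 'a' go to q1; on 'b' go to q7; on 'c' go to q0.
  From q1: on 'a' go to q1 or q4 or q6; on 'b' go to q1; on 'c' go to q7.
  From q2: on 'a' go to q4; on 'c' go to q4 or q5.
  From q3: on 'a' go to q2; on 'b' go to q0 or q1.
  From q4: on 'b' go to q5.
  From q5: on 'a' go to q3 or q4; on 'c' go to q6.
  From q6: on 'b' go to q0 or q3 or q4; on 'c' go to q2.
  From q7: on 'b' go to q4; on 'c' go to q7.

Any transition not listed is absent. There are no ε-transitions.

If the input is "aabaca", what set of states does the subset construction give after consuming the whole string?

{q3, q4}

Start in {q0}.
Read 'a': {q0} → {q1}.
Read 'a': {q1} → {q1, q4, q6}.
Read 'b': {q1, q4, q6} → {q0, q1, q3, q4, q5}.
Read 'a': {q0, q1, q3, q4, q5} → {q1, q2, q3, q4, q6}.
Read 'c': {q1, q2, q3, q4, q6} → {q2, q4, q5, q7}.
Read 'a': {q2, q4, q5, q7} → {q3, q4}.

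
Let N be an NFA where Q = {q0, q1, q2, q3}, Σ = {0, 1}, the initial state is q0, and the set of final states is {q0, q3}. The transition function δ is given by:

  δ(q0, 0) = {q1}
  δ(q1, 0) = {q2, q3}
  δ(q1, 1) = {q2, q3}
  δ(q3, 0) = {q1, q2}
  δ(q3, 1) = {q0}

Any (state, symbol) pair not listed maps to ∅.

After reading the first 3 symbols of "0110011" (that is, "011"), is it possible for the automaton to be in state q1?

Start in {q0}.
Read '0': q0→{q1}; now {q1}.
Read '1': q1→{q2, q3}; now {q2, q3}.
Read '1': q2→∅, q3→{q0}; now {q0}.
State q1 is not in {q0}.

No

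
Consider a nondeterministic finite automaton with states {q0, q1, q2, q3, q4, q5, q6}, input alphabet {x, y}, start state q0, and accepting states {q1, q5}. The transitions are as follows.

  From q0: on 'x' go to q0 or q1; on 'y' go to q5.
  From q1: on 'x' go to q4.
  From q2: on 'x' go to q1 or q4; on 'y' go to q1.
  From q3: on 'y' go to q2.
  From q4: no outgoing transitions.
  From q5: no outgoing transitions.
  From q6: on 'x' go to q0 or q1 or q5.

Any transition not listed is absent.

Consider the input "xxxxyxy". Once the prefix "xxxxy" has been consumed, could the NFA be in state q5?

Yes

Start in {q0}.
Read 'x': {q0} → {q0, q1}.
Read 'x': {q0, q1} → {q0, q1, q4}.
Read 'x': {q0, q1, q4} → {q0, q1, q4}.
Read 'x': {q0, q1, q4} → {q0, q1, q4}.
Read 'y': {q0, q1, q4} → {q5}.
State q5 is in {q5}.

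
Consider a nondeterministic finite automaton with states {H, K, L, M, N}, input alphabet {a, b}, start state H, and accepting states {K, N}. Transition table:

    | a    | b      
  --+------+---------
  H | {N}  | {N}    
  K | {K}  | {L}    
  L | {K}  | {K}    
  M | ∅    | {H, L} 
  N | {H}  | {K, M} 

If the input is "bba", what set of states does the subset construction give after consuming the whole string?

{K}

Start in {H}.
Read 'b': {H} → {N}.
Read 'b': {N} → {K, M}.
Read 'a': {K, M} → {K}.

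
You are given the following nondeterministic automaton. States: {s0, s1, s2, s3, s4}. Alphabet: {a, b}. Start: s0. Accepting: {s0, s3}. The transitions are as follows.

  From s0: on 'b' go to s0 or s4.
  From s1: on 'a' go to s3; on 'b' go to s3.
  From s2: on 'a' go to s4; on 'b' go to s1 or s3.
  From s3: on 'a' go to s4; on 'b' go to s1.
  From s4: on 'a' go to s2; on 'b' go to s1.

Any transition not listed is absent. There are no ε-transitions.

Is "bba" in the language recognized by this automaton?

Yes

Start in {s0}.
Read 'b': s0→{s0, s4}; now {s0, s4}.
Read 'b': s0→{s0, s4}, s4→{s1}; now {s0, s1, s4}.
Read 'a': s0→∅, s1→{s3}, s4→{s2}; now {s2, s3}.
The final set {s2, s3} contains the accepting state s3.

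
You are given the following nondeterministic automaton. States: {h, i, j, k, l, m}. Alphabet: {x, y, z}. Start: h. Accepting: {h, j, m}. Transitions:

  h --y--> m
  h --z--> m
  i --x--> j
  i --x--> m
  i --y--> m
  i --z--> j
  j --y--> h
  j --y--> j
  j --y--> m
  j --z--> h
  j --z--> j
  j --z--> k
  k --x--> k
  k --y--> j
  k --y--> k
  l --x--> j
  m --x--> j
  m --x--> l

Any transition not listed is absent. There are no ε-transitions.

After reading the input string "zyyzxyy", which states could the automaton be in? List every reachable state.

∅

Start in {h}.
Read 'z': {h} → {m}.
Read 'y': {m} → ∅.
The set is empty and remains empty for the remaining 5 symbols.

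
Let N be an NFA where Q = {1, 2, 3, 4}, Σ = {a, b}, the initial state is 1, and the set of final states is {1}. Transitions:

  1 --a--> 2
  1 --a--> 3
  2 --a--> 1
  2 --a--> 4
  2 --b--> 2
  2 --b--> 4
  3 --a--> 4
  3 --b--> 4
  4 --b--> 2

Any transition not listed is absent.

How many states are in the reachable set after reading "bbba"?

Start in {1}.
Read 'b': 1→∅; now ∅.
The set is empty and remains empty for the remaining 3 symbols.
That set has 0 states.

0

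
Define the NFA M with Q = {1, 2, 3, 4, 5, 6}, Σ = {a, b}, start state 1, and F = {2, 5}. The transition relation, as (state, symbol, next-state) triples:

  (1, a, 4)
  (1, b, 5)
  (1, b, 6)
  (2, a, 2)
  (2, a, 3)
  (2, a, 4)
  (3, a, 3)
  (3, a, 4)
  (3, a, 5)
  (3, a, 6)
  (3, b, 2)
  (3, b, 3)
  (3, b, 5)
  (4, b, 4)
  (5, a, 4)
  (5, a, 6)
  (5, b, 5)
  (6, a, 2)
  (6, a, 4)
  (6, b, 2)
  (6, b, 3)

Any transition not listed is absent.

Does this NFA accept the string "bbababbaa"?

Start in {1}.
Read 'b': {1} → {5, 6}.
Read 'b': {5, 6} → {2, 3, 5}.
Read 'a': {2, 3, 5} → {2, 3, 4, 5, 6}.
Read 'b': {2, 3, 4, 5, 6} → {2, 3, 4, 5}.
Read 'a': {2, 3, 4, 5} → {2, 3, 4, 5, 6}.
Read 'b': {2, 3, 4, 5, 6} → {2, 3, 4, 5}.
Read 'b': {2, 3, 4, 5} → {2, 3, 4, 5}.
Read 'a': {2, 3, 4, 5} → {2, 3, 4, 5, 6}.
Read 'a': {2, 3, 4, 5, 6} → {2, 3, 4, 5, 6}.
The final set {2, 3, 4, 5, 6} contains the accepting states 2, 5.

Yes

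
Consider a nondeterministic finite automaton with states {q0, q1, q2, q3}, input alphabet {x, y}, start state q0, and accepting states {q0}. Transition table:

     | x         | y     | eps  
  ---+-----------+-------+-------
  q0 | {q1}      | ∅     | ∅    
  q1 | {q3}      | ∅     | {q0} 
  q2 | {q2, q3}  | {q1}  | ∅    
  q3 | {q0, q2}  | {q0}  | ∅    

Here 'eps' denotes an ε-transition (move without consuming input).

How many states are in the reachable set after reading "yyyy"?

Start in {q0}.
Read 'y': {q0} → ∅.
The set is empty and remains empty for the remaining 3 symbols.
That set has 0 states.

0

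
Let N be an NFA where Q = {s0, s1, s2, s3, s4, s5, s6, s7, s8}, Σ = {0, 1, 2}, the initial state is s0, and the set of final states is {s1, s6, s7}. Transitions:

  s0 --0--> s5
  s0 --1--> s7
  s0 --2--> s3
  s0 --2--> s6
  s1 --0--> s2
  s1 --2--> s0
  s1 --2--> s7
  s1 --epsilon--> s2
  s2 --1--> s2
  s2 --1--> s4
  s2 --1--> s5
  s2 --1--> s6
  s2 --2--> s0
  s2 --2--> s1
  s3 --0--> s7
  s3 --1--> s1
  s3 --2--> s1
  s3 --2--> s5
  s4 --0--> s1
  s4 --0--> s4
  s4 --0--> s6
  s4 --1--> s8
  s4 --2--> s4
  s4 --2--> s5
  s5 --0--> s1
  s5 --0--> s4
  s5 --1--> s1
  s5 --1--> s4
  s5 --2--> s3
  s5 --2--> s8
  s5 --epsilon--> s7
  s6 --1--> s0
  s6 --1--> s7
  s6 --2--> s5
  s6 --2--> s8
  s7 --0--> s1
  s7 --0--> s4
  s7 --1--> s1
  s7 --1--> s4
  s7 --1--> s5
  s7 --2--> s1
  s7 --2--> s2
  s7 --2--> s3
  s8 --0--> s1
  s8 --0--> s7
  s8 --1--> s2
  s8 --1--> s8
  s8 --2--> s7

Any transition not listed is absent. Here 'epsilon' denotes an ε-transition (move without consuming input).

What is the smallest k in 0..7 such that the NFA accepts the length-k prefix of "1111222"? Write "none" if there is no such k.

Start in {s0}.
Read '1': {s0} → {s7}.
None of the earlier sets intersect F, but {s7} does.

1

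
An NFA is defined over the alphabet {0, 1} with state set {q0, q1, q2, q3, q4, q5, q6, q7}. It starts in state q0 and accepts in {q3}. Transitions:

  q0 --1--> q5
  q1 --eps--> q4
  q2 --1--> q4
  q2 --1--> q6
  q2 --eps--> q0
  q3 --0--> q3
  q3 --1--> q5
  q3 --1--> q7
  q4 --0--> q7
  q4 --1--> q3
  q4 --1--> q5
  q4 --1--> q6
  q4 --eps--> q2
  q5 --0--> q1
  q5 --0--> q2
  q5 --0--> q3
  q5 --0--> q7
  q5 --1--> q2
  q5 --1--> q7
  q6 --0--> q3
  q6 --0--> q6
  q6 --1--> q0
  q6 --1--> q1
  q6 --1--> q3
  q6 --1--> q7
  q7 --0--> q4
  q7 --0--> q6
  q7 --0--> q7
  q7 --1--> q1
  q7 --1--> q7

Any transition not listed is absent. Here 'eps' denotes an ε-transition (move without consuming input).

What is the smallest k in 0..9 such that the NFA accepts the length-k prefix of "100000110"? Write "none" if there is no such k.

2

Start in {q0}.
Read '1': q0→{q5}; now {q5}.
Read '0': q5→{q1, q2, q3, q7}; union {q1, q2, q3, q7}; ε-closure = {q0, q1, q2, q3, q4, q7}.
None of the earlier sets intersect F, but {q0, q1, q2, q3, q4, q7} does.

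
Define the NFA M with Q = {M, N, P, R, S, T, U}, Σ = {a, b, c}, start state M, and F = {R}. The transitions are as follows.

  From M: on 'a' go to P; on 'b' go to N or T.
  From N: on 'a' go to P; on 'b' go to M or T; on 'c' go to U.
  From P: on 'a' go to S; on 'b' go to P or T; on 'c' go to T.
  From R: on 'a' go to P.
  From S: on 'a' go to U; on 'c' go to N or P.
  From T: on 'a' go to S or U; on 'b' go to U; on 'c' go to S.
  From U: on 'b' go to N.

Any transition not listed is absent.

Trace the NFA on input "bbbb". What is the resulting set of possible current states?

{M, N, T, U}

Start in {M}.
Read 'b': {M} → {N, T}.
Read 'b': {N, T} → {M, T, U}.
Read 'b': {M, T, U} → {N, T, U}.
Read 'b': {N, T, U} → {M, N, T, U}.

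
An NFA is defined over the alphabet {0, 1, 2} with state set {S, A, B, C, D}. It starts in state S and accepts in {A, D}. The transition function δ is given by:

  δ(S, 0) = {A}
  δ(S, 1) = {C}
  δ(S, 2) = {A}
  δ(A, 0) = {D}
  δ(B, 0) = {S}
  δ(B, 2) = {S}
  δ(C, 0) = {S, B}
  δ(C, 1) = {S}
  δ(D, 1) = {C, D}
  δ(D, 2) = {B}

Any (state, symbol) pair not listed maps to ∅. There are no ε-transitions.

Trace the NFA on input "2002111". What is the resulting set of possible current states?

Start in {S}.
Read '2': S→{A}; now {A}.
Read '0': A→{D}; now {D}.
Read '0': D→∅; now ∅.
The set is empty and remains empty for the remaining 4 symbols.

∅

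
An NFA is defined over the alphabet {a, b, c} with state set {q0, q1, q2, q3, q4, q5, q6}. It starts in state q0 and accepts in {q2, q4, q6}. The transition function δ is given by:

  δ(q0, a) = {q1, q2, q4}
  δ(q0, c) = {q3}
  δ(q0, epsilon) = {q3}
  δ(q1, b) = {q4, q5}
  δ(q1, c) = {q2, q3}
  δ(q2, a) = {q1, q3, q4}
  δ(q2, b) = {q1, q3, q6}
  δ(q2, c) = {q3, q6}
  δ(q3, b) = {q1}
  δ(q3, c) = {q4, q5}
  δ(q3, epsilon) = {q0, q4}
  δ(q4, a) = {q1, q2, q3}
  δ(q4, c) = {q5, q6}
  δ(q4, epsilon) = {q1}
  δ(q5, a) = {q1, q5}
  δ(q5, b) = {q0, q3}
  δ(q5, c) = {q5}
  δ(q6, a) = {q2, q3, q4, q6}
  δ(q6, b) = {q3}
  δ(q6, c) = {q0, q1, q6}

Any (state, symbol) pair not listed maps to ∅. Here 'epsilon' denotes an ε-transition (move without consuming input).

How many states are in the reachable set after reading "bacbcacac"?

7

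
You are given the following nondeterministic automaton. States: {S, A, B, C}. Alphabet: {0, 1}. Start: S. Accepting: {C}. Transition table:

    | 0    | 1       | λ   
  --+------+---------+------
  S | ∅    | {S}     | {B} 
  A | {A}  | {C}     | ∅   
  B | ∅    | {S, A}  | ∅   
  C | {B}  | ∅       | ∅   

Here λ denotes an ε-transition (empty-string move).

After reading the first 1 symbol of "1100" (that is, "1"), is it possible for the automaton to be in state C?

Start: ε-closure({S}) = {S, B}.
Read '1': S→{S}, B→{S, A}; union {S, A}; ε-closure = {S, A, B}.
State C is not in {S, A, B}.

No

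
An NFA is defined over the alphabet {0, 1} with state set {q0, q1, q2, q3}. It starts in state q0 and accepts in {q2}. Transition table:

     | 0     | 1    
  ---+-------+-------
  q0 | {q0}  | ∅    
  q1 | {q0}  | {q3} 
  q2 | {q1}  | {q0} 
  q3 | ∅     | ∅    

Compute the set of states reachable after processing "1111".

∅

Start in {q0}.
Read '1': q0→∅; now ∅.
The set is empty and remains empty for the remaining 3 symbols.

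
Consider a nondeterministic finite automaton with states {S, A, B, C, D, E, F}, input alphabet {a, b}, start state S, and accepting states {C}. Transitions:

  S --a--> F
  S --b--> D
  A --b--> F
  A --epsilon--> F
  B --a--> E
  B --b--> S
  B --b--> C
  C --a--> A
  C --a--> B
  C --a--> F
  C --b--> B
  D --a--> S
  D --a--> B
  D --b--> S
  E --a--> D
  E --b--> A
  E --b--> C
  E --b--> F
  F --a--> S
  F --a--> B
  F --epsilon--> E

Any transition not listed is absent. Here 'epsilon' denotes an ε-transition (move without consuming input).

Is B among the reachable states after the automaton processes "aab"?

Start in {S}.
Read 'a': {S} → {E, F}.
Read 'a': {E, F} → {S, B, D}.
Read 'b': {S, B, D} → {S, C, D}.
State B is not in {S, C, D}.

No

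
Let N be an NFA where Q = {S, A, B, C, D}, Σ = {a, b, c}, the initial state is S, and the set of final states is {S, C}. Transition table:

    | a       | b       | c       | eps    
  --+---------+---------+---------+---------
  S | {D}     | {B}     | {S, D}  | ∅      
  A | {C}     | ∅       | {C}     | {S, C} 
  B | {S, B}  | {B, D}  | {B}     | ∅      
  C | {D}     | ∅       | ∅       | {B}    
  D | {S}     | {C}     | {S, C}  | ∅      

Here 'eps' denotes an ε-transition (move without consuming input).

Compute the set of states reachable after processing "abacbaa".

{S, B, D}

Start in {S}.
Read 'a': S→{D}; now {D}.
Read 'b': D→{C}; union {C}; ε-closure = {B, C}.
Read 'a': B→{S, B}, C→{D}; now {S, B, D}.
Read 'c': S→{S, D}, B→{B}, D→{S, C}; now {S, B, C, D}.
Read 'b': S→{B}, B→{B, D}, C→∅, D→{C}; now {B, C, D}.
Read 'a': B→{S, B}, C→{D}, D→{S}; now {S, B, D}.
Read 'a': S→{D}, B→{S, B}, D→{S}; now {S, B, D}.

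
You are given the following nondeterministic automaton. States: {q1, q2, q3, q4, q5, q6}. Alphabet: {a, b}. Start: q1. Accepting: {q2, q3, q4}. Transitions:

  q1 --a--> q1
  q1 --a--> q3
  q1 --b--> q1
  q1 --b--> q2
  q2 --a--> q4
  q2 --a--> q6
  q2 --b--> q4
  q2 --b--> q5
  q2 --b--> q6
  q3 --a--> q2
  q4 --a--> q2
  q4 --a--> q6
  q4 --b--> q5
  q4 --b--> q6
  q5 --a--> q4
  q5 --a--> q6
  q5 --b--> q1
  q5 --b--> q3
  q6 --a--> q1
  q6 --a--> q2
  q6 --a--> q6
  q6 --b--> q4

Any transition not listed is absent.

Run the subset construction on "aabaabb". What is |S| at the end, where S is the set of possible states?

Start in {q1}.
Read 'a': {q1} → {q1, q3}.
Read 'a': {q1, q3} → {q1, q2, q3}.
Read 'b': {q1, q2, q3} → {q1, q2, q4, q5, q6}.
Read 'a': {q1, q2, q4, q5, q6} → {q1, q2, q3, q4, q6}.
Read 'a': {q1, q2, q3, q4, q6} → {q1, q2, q3, q4, q6}.
Read 'b': {q1, q2, q3, q4, q6} → {q1, q2, q4, q5, q6}.
Read 'b': {q1, q2, q4, q5, q6} → {q1, q2, q3, q4, q5, q6}.
That set has 6 states.

6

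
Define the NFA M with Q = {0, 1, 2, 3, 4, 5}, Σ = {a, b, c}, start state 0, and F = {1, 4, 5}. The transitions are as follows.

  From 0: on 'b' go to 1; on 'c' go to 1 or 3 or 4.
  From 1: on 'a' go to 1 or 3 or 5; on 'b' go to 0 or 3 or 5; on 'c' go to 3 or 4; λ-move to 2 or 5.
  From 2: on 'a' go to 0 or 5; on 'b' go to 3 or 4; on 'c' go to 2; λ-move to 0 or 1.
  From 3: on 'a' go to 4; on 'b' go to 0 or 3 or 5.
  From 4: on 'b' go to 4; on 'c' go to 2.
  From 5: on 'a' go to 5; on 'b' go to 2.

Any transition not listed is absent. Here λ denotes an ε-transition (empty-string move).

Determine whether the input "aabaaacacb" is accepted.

No

Start in {0}.
Read 'a': 0→∅; now ∅.
The set is empty and remains empty for the remaining 9 symbols.
The final set ∅ contains no accepting state.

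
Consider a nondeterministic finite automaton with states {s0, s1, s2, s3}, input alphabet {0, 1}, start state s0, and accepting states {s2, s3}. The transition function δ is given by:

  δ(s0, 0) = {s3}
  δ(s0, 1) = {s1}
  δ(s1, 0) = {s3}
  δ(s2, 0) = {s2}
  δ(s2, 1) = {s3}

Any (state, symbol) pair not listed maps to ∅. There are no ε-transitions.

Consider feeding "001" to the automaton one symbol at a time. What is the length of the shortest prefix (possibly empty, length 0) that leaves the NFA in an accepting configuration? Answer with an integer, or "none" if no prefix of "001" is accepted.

Start in {s0}.
Read '0': {s0} → {s3}.
None of the earlier sets intersect F, but {s3} does.

1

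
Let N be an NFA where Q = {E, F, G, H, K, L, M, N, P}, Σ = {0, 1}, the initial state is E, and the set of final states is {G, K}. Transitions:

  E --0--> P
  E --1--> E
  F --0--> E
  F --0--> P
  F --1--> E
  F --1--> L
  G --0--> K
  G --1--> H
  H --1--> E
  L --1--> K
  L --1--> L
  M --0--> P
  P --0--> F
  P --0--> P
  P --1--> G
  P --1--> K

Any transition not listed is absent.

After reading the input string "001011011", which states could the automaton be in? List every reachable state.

Start in {E}.
Read '0': E→{P}; now {P}.
Read '0': P→{F, P}; now {F, P}.
Read '1': F→{E, L}, P→{G, K}; now {E, G, K, L}.
Read '0': E→{P}, G→{K}, K→∅, L→∅; now {K, P}.
Read '1': K→∅, P→{G, K}; now {G, K}.
Read '1': G→{H}, K→∅; now {H}.
Read '0': H→∅; now ∅.
The set is empty and remains empty for the remaining 2 symbols.

∅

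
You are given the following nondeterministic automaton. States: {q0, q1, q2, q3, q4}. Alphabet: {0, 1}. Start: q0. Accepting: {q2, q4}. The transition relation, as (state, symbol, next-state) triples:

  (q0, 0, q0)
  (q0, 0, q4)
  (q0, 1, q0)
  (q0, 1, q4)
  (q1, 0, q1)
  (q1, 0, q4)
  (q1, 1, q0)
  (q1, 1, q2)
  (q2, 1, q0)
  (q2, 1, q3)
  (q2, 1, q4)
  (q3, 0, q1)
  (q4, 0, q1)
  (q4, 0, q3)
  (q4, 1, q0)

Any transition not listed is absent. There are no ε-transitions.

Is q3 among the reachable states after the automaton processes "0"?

No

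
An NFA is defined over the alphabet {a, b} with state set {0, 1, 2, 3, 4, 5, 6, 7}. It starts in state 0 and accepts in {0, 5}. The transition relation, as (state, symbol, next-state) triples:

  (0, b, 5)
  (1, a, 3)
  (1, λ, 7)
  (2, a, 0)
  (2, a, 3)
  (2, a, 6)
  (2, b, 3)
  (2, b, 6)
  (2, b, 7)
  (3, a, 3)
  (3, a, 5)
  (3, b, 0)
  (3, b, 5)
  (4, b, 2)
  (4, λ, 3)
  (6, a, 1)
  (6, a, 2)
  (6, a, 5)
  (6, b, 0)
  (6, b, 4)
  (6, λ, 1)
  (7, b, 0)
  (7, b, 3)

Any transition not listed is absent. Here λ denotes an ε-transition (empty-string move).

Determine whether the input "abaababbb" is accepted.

No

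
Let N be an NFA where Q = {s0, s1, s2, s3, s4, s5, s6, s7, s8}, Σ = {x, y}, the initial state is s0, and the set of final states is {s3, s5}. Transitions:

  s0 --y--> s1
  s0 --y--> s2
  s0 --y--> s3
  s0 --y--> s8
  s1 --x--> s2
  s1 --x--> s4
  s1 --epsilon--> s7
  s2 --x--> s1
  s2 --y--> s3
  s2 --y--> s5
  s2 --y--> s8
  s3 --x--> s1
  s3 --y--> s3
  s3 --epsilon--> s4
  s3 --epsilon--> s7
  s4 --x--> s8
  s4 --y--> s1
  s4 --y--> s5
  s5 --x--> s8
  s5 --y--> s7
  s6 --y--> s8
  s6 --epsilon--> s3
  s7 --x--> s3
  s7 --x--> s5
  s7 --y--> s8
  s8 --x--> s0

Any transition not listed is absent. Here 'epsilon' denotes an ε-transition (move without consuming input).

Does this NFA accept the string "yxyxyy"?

Yes

Start in {s0}.
Read 'y': s0→{s1, s2, s3, s8}; union {s1, s2, s3, s8}; ε-closure = {s1, s2, s3, s4, s7, s8}.
Read 'x': s1→{s2, s4}, s2→{s1}, s3→{s1}, s4→{s8}, s7→{s3, s5}, s8→{s0}; union {s0, s1, s2, s3, s4, s5, s8}; ε-closure = {s0, s1, s2, s3, s4, s5, s7, s8}.
Read 'y': s0→{s1, s2, s3, s8}, s1→∅, s2→{s3, s5, s8}, s3→{s3}, s4→{s1, s5}, s5→{s7}, s7→{s8}, s8→∅; union {s1, s2, s3, s5, s7, s8}; ε-closure = {s1, s2, s3, s4, s5, s7, s8}.
Read 'x': s1→{s2, s4}, s2→{s1}, s3→{s1}, s4→{s8}, s5→{s8}, s7→{s3, s5}, s8→{s0}; union {s0, s1, s2, s3, s4, s5, s8}; ε-closure = {s0, s1, s2, s3, s4, s5, s7, s8}.
Read 'y': s0→{s1, s2, s3, s8}, s1→∅, s2→{s3, s5, s8}, s3→{s3}, s4→{s1, s5}, s5→{s7}, s7→{s8}, s8→∅; union {s1, s2, s3, s5, s7, s8}; ε-closure = {s1, s2, s3, s4, s5, s7, s8}.
Read 'y': s1→∅, s2→{s3, s5, s8}, s3→{s3}, s4→{s1, s5}, s5→{s7}, s7→{s8}, s8→∅; union {s1, s3, s5, s7, s8}; ε-closure = {s1, s3, s4, s5, s7, s8}.
The final set {s1, s3, s4, s5, s7, s8} contains the accepting states s3, s5.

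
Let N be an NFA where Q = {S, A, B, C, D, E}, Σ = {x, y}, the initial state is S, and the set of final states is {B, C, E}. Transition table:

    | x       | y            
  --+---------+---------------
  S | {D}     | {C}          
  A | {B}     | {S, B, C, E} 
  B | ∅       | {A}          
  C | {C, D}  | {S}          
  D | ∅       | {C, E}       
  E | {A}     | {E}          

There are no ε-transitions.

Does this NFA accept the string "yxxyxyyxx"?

Start in {S}.
Read 'y': {S} → {C}.
Read 'x': {C} → {C, D}.
Read 'x': {C, D} → {C, D}.
Read 'y': {C, D} → {S, C, E}.
Read 'x': {S, C, E} → {A, C, D}.
Read 'y': {A, C, D} → {S, B, C, E}.
Read 'y': {S, B, C, E} → {S, A, C, E}.
Read 'x': {S, A, C, E} → {A, B, C, D}.
Read 'x': {A, B, C, D} → {B, C, D}.
The final set {B, C, D} contains the accepting states B, C.

Yes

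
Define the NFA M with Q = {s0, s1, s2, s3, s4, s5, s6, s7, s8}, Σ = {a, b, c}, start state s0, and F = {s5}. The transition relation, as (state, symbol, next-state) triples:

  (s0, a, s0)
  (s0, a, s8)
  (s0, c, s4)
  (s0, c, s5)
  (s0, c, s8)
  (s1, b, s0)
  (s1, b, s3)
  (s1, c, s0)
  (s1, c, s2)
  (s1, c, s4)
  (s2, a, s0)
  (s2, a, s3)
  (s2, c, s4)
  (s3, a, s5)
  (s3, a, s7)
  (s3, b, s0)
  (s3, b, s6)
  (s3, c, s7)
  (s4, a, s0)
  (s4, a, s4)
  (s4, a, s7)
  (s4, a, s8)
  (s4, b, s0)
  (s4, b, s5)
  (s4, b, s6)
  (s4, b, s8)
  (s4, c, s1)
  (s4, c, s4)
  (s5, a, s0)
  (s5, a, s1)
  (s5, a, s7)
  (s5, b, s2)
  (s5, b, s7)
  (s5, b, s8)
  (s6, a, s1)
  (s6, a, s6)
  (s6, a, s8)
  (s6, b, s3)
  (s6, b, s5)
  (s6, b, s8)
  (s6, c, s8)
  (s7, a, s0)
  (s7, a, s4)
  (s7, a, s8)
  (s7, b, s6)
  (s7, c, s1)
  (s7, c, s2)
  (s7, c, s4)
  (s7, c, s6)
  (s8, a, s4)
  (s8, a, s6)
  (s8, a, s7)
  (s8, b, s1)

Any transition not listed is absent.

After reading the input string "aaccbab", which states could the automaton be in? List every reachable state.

{s0, s1, s2, s3, s5, s6, s7, s8}

Start in {s0}.
Read 'a': {s0} → {s0, s8}.
Read 'a': {s0, s8} → {s0, s4, s6, s7, s8}.
Read 'c': {s0, s4, s6, s7, s8} → {s1, s2, s4, s5, s6, s8}.
Read 'c': {s1, s2, s4, s5, s6, s8} → {s0, s1, s2, s4, s8}.
Read 'b': {s0, s1, s2, s4, s8} → {s0, s1, s3, s5, s6, s8}.
Read 'a': {s0, s1, s3, s5, s6, s8} → {s0, s1, s4, s5, s6, s7, s8}.
Read 'b': {s0, s1, s4, s5, s6, s7, s8} → {s0, s1, s2, s3, s5, s6, s7, s8}.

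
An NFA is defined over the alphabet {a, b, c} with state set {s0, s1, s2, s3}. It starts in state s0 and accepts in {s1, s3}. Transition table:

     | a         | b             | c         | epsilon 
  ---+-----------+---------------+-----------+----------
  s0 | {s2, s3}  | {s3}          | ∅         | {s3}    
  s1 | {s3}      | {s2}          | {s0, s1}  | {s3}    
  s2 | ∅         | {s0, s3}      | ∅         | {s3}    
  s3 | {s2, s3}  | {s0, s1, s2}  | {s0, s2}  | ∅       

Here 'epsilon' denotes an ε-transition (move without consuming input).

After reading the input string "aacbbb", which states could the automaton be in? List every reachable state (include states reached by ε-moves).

Start: ε-closure({s0}) = {s0, s3}.
Read 'a': {s0, s3} → {s2, s3}.
Read 'a': {s2, s3} → {s2, s3}.
Read 'c': {s2, s3} → {s0, s2, s3}.
Read 'b': {s0, s2, s3} → {s0, s1, s2, s3}.
Read 'b': {s0, s1, s2, s3} → {s0, s1, s2, s3}.
Read 'b': {s0, s1, s2, s3} → {s0, s1, s2, s3}.

{s0, s1, s2, s3}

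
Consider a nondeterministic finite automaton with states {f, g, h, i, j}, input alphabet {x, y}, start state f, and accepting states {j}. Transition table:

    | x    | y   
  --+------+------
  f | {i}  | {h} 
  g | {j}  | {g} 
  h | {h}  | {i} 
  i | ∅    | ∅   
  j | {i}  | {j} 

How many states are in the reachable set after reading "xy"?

0

Start in {f}.
Read 'x': f→{i}; now {i}.
Read 'y': i→∅; now ∅.
That set has 0 states.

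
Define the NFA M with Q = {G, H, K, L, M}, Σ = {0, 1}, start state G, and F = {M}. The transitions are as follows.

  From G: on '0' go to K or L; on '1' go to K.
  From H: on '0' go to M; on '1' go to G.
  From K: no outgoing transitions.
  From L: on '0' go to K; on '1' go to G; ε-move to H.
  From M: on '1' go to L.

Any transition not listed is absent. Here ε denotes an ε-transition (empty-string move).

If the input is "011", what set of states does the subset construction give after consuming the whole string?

{K}

Start in {G}.
Read '0': G→{K, L}; union {K, L}; ε-closure = {H, K, L}.
Read '1': H→{G}, K→∅, L→{G}; now {G}.
Read '1': G→{K}; now {K}.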